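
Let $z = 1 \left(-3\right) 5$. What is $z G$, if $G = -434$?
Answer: $6510$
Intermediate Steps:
$z = -15$ ($z = \left(-3\right) 5 = -15$)
$z G = \left(-15\right) \left(-434\right) = 6510$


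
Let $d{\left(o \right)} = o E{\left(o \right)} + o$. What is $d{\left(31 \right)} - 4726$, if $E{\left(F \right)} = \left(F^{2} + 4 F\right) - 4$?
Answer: $28816$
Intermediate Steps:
$E{\left(F \right)} = -4 + F^{2} + 4 F$
$d{\left(o \right)} = o + o \left(-4 + o^{2} + 4 o\right)$ ($d{\left(o \right)} = o \left(-4 + o^{2} + 4 o\right) + o = o + o \left(-4 + o^{2} + 4 o\right)$)
$d{\left(31 \right)} - 4726 = 31 \left(-3 + 31^{2} + 4 \cdot 31\right) - 4726 = 31 \left(-3 + 961 + 124\right) - 4726 = 31 \cdot 1082 - 4726 = 33542 - 4726 = 28816$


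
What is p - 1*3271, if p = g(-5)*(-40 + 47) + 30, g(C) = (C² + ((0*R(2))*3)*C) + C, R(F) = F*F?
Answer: -3101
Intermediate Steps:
R(F) = F²
g(C) = C + C² (g(C) = (C² + ((0*2²)*3)*C) + C = (C² + ((0*4)*3)*C) + C = (C² + (0*3)*C) + C = (C² + 0*C) + C = (C² + 0) + C = C² + C = C + C²)
p = 170 (p = (-5*(1 - 5))*(-40 + 47) + 30 = -5*(-4)*7 + 30 = 20*7 + 30 = 140 + 30 = 170)
p - 1*3271 = 170 - 1*3271 = 170 - 3271 = -3101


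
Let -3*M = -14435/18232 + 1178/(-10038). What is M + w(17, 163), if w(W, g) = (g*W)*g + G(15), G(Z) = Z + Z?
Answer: 124001240226385/274519224 ≈ 4.5170e+5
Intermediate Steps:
G(Z) = 2*Z
w(W, g) = 30 + W*g² (w(W, g) = (g*W)*g + 2*15 = (W*g)*g + 30 = W*g² + 30 = 30 + W*g²)
M = 83187913/274519224 (M = -(-14435/18232 + 1178/(-10038))/3 = -(-14435*1/18232 + 1178*(-1/10038))/3 = -(-14435/18232 - 589/5019)/3 = -⅓*(-83187913/91506408) = 83187913/274519224 ≈ 0.30303)
M + w(17, 163) = 83187913/274519224 + (30 + 17*163²) = 83187913/274519224 + (30 + 17*26569) = 83187913/274519224 + (30 + 451673) = 83187913/274519224 + 451703 = 124001240226385/274519224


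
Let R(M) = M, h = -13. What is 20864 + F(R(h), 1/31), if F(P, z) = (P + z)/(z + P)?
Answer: 20865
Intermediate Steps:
F(P, z) = 1 (F(P, z) = (P + z)/(P + z) = 1)
20864 + F(R(h), 1/31) = 20864 + 1 = 20865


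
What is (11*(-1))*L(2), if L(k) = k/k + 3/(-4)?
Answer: -11/4 ≈ -2.7500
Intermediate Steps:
L(k) = 1/4 (L(k) = 1 + 3*(-1/4) = 1 - 3/4 = 1/4)
(11*(-1))*L(2) = (11*(-1))*(1/4) = -11*1/4 = -11/4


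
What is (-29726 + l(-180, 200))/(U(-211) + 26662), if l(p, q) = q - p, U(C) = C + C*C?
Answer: -14673/35486 ≈ -0.41349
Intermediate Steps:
U(C) = C + C**2
(-29726 + l(-180, 200))/(U(-211) + 26662) = (-29726 + (200 - 1*(-180)))/(-211*(1 - 211) + 26662) = (-29726 + (200 + 180))/(-211*(-210) + 26662) = (-29726 + 380)/(44310 + 26662) = -29346/70972 = -29346*1/70972 = -14673/35486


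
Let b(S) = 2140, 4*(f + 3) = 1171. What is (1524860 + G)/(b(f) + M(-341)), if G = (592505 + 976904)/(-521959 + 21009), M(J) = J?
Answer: 109125292513/128744150 ≈ 847.61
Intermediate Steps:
f = 1159/4 (f = -3 + (¼)*1171 = -3 + 1171/4 = 1159/4 ≈ 289.75)
G = -1569409/500950 (G = 1569409/(-500950) = 1569409*(-1/500950) = -1569409/500950 ≈ -3.1329)
(1524860 + G)/(b(f) + M(-341)) = (1524860 - 1569409/500950)/(2140 - 341) = (763877047591/500950)/1799 = (763877047591/500950)*(1/1799) = 109125292513/128744150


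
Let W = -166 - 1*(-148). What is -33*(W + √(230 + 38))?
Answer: 594 - 66*√67 ≈ 53.767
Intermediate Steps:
W = -18 (W = -166 + 148 = -18)
-33*(W + √(230 + 38)) = -33*(-18 + √(230 + 38)) = -33*(-18 + √268) = -33*(-18 + 2*√67) = 594 - 66*√67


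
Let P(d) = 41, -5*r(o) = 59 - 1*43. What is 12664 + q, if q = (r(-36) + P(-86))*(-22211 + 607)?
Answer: -4019836/5 ≈ -8.0397e+5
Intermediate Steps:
r(o) = -16/5 (r(o) = -(59 - 1*43)/5 = -(59 - 43)/5 = -1/5*16 = -16/5)
q = -4083156/5 (q = (-16/5 + 41)*(-22211 + 607) = (189/5)*(-21604) = -4083156/5 ≈ -8.1663e+5)
12664 + q = 12664 - 4083156/5 = -4019836/5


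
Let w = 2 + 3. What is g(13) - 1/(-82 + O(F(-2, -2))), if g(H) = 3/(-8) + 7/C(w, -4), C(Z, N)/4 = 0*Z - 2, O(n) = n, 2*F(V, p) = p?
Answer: -411/332 ≈ -1.2380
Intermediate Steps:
w = 5
F(V, p) = p/2
C(Z, N) = -8 (C(Z, N) = 4*(0*Z - 2) = 4*(0 - 2) = 4*(-2) = -8)
g(H) = -5/4 (g(H) = 3/(-8) + 7/(-8) = 3*(-1/8) + 7*(-1/8) = -3/8 - 7/8 = -5/4)
g(13) - 1/(-82 + O(F(-2, -2))) = -5/4 - 1/(-82 + (1/2)*(-2)) = -5/4 - 1/(-82 - 1) = -5/4 - 1/(-83) = -5/4 - 1*(-1/83) = -5/4 + 1/83 = -411/332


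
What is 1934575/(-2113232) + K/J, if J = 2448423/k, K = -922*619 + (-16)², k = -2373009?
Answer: 317855737746076159/574898425904 ≈ 5.5289e+5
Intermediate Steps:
K = -570462 (K = -570718 + 256 = -570462)
J = -816141/791003 (J = 2448423/(-2373009) = 2448423*(-1/2373009) = -816141/791003 ≈ -1.0318)
1934575/(-2113232) + K/J = 1934575/(-2113232) - 570462/(-816141/791003) = 1934575*(-1/2113232) - 570462*(-791003/816141) = -1934575/2113232 + 150412384462/272047 = 317855737746076159/574898425904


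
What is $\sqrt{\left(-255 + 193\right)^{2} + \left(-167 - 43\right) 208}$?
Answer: $2 i \sqrt{9959} \approx 199.59 i$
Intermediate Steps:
$\sqrt{\left(-255 + 193\right)^{2} + \left(-167 - 43\right) 208} = \sqrt{\left(-62\right)^{2} - 43680} = \sqrt{3844 - 43680} = \sqrt{-39836} = 2 i \sqrt{9959}$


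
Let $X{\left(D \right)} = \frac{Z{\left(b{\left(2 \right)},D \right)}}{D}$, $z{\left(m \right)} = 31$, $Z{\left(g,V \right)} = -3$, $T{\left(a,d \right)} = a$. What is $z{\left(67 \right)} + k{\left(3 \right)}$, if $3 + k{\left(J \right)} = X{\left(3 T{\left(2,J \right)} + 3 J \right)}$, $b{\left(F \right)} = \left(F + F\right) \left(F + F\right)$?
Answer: $\frac{139}{5} \approx 27.8$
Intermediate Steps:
$b{\left(F \right)} = 4 F^{2}$ ($b{\left(F \right)} = 2 F 2 F = 4 F^{2}$)
$X{\left(D \right)} = - \frac{3}{D}$
$k{\left(J \right)} = -3 - \frac{3}{6 + 3 J}$ ($k{\left(J \right)} = -3 - \frac{3}{3 \cdot 2 + 3 J} = -3 - \frac{3}{6 + 3 J}$)
$z{\left(67 \right)} + k{\left(3 \right)} = 31 + \frac{-7 - 9}{2 + 3} = 31 + \frac{-7 - 9}{5} = 31 + \frac{1}{5} \left(-16\right) = 31 - \frac{16}{5} = \frac{139}{5}$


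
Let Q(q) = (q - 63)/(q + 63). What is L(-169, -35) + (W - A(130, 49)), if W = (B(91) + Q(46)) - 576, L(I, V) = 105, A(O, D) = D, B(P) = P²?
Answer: 845932/109 ≈ 7760.8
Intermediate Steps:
Q(q) = (-63 + q)/(63 + q)
W = 839828/109 (W = (91² + (-63 + 46)/(63 + 46)) - 576 = (8281 - 17/109) - 576 = 902612/109 - 576 = 839828/109 ≈ 7704.8)
L(-169, -35) + (W - A(130, 49)) = 105 + (839828/109 - 1*49) = 105 + (839828/109 - 49) = 105 + 834487/109 = 845932/109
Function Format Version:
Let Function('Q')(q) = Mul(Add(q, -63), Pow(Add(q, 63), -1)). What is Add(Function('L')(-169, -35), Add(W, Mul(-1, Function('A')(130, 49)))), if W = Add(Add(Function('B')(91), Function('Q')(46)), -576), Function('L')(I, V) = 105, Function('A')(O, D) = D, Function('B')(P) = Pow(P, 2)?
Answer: Rational(845932, 109) ≈ 7760.8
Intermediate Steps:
Function('Q')(q) = Mul(Pow(Add(63, q), -1), Add(-63, q)) (Function('Q')(q) = Mul(Add(-63, q), Pow(Add(63, q), -1)) = Mul(Pow(Add(63, q), -1), Add(-63, q)))
W = Rational(839828, 109) (W = Add(Add(Pow(91, 2), Mul(Pow(Add(63, 46), -1), Add(-63, 46))), -576) = Add(Add(8281, Mul(Pow(109, -1), -17)), -576) = Add(Add(8281, Mul(Rational(1, 109), -17)), -576) = Add(Add(8281, Rational(-17, 109)), -576) = Add(Rational(902612, 109), -576) = Rational(839828, 109) ≈ 7704.8)
Add(Function('L')(-169, -35), Add(W, Mul(-1, Function('A')(130, 49)))) = Add(105, Add(Rational(839828, 109), Mul(-1, 49))) = Add(105, Add(Rational(839828, 109), -49)) = Add(105, Rational(834487, 109)) = Rational(845932, 109)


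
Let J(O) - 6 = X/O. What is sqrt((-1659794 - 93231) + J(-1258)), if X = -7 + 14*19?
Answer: 3*I*sqrt(225165578)/34 ≈ 1324.0*I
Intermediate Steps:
X = 259 (X = -7 + 266 = 259)
J(O) = 6 + 259/O
sqrt((-1659794 - 93231) + J(-1258)) = sqrt((-1659794 - 93231) + (6 + 259/(-1258))) = sqrt(-1753025 + (6 + 259*(-1/1258))) = sqrt(-1753025 + (6 - 7/34)) = sqrt(-1753025 + 197/34) = sqrt(-59602653/34) = 3*I*sqrt(225165578)/34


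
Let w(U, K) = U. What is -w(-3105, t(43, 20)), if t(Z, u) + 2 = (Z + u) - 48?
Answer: 3105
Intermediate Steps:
t(Z, u) = -50 + Z + u (t(Z, u) = -2 + ((Z + u) - 48) = -2 + (-48 + Z + u) = -50 + Z + u)
-w(-3105, t(43, 20)) = -1*(-3105) = 3105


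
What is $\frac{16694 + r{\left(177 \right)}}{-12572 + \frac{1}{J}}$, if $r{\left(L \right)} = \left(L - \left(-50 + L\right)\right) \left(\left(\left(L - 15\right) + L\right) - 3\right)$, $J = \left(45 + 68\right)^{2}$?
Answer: $- \frac{427684886}{160531867} \approx -2.6642$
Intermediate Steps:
$J = 12769$ ($J = 113^{2} = 12769$)
$r{\left(L \right)} = -900 + 100 L$ ($r{\left(L \right)} = 50 \left(\left(\left(-15 + L\right) + L\right) - 3\right) = 50 \left(\left(-15 + 2 L\right) - 3\right) = 50 \left(-18 + 2 L\right) = -900 + 100 L$)
$\frac{16694 + r{\left(177 \right)}}{-12572 + \frac{1}{J}} = \frac{16694 + \left(-900 + 100 \cdot 177\right)}{-12572 + \frac{1}{12769}} = \frac{16694 + \left(-900 + 17700\right)}{-12572 + \frac{1}{12769}} = \frac{16694 + 16800}{- \frac{160531867}{12769}} = 33494 \left(- \frac{12769}{160531867}\right) = - \frac{427684886}{160531867}$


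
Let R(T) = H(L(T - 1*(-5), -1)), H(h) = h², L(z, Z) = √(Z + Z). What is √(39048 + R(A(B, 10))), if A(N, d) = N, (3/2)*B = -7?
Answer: √39046 ≈ 197.60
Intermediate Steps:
B = -14/3 (B = (⅔)*(-7) = -14/3 ≈ -4.6667)
L(z, Z) = √2*√Z (L(z, Z) = √(2*Z) = √2*√Z)
R(T) = -2 (R(T) = (√2*√(-1))² = (√2*I)² = (I*√2)² = -2)
√(39048 + R(A(B, 10))) = √(39048 - 2) = √39046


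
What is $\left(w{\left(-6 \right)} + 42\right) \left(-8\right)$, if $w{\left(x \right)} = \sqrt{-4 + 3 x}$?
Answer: $-336 - 8 i \sqrt{22} \approx -336.0 - 37.523 i$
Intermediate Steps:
$\left(w{\left(-6 \right)} + 42\right) \left(-8\right) = \left(\sqrt{-4 + 3 \left(-6\right)} + 42\right) \left(-8\right) = \left(\sqrt{-4 - 18} + 42\right) \left(-8\right) = \left(\sqrt{-22} + 42\right) \left(-8\right) = \left(i \sqrt{22} + 42\right) \left(-8\right) = \left(42 + i \sqrt{22}\right) \left(-8\right) = -336 - 8 i \sqrt{22}$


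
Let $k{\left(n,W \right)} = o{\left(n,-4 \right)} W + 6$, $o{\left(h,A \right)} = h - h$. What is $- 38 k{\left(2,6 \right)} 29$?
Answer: $-6612$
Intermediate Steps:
$o{\left(h,A \right)} = 0$
$k{\left(n,W \right)} = 6$ ($k{\left(n,W \right)} = 0 W + 6 = 0 + 6 = 6$)
$- 38 k{\left(2,6 \right)} 29 = \left(-38\right) 6 \cdot 29 = \left(-228\right) 29 = -6612$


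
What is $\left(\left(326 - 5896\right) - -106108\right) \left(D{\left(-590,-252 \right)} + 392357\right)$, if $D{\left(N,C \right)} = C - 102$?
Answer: $39411197614$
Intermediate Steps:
$D{\left(N,C \right)} = -102 + C$ ($D{\left(N,C \right)} = C - 102 = -102 + C$)
$\left(\left(326 - 5896\right) - -106108\right) \left(D{\left(-590,-252 \right)} + 392357\right) = \left(\left(326 - 5896\right) - -106108\right) \left(\left(-102 - 252\right) + 392357\right) = \left(\left(326 - 5896\right) + 106108\right) \left(-354 + 392357\right) = \left(-5570 + 106108\right) 392003 = 100538 \cdot 392003 = 39411197614$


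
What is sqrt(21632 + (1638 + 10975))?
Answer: 3*sqrt(3805) ≈ 185.05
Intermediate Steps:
sqrt(21632 + (1638 + 10975)) = sqrt(21632 + 12613) = sqrt(34245) = 3*sqrt(3805)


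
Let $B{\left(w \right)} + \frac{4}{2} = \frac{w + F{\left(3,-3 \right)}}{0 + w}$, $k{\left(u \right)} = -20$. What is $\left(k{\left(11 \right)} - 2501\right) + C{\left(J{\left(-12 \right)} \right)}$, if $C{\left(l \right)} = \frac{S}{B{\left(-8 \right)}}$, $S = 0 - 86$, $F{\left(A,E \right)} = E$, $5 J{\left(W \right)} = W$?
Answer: $- \frac{11917}{5} \approx -2383.4$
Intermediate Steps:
$J{\left(W \right)} = \frac{W}{5}$
$B{\left(w \right)} = -2 + \frac{-3 + w}{w}$ ($B{\left(w \right)} = -2 + \frac{w - 3}{0 + w} = -2 + \frac{-3 + w}{w}$)
$S = -86$
$C{\left(l \right)} = \frac{688}{5}$ ($C{\left(l \right)} = - \frac{86}{\frac{1}{-8} \left(-3 - -8\right)} = - \frac{86}{\left(- \frac{1}{8}\right) \left(-3 + 8\right)} = - \frac{86}{\left(- \frac{1}{8}\right) 5} = - \frac{86}{- \frac{5}{8}} = \left(-86\right) \left(- \frac{8}{5}\right) = \frac{688}{5}$)
$\left(k{\left(11 \right)} - 2501\right) + C{\left(J{\left(-12 \right)} \right)} = \left(-20 - 2501\right) + \frac{688}{5} = -2521 + \frac{688}{5} = - \frac{11917}{5}$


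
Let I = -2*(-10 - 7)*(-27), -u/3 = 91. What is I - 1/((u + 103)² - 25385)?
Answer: -3226771/3515 ≈ -918.00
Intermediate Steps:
u = -273 (u = -3*91 = -273)
I = -918 (I = -2*(-17)*(-27) = 34*(-27) = -918)
I - 1/((u + 103)² - 25385) = -918 - 1/((-273 + 103)² - 25385) = -918 - 1/((-170)² - 25385) = -918 - 1/(28900 - 25385) = -918 - 1/3515 = -3226771/3515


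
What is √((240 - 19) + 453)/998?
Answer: √674/998 ≈ 0.026014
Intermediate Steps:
√((240 - 19) + 453)/998 = √(221 + 453)*(1/998) = √674*(1/998) = √674/998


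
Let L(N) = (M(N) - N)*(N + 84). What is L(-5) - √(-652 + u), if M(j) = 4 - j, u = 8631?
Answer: 1106 - √7979 ≈ 1016.7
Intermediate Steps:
L(N) = (4 - 2*N)*(84 + N) (L(N) = ((4 - N) - N)*(N + 84) = (4 - 2*N)*(84 + N))
L(-5) - √(-652 + u) = (336 - 164*(-5) - 2*(-5)²) - √(-652 + 8631) = (336 + 820 - 2*25) - √7979 = (336 + 820 - 50) - √7979 = 1106 - √7979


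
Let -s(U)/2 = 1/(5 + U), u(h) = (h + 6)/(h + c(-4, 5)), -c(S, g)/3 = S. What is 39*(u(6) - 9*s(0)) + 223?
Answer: 1947/5 ≈ 389.40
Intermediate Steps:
c(S, g) = -3*S
u(h) = (6 + h)/(12 + h) (u(h) = (h + 6)/(h - 3*(-4)) = (6 + h)/(h + 12) = (6 + h)/(12 + h))
s(U) = -2/(5 + U)
39*(u(6) - 9*s(0)) + 223 = 39*((6 + 6)/(12 + 6) - (-18)/(5 + 0)) + 223 = 39*(12/18 - (-18)/5) + 223 = 39*((1/18)*12 - (-18)/5) + 223 = 39*(⅔ - 9*(-⅖)) + 223 = 39*(⅔ + 18/5) + 223 = 39*(64/15) + 223 = 832/5 + 223 = 1947/5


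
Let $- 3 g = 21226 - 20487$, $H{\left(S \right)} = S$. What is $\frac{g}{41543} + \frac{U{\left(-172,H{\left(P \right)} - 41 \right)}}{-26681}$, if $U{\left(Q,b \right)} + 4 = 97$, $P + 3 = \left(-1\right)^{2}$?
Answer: $- \frac{31307756}{3325226349} \approx -0.0094152$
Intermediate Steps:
$P = -2$ ($P = -3 + \left(-1\right)^{2} = -3 + 1 = -2$)
$g = - \frac{739}{3}$ ($g = - \frac{21226 - 20487}{3} = \left(- \frac{1}{3}\right) 739 = - \frac{739}{3} \approx -246.33$)
$U{\left(Q,b \right)} = 93$ ($U{\left(Q,b \right)} = -4 + 97 = 93$)
$\frac{g}{41543} + \frac{U{\left(-172,H{\left(P \right)} - 41 \right)}}{-26681} = - \frac{739}{3 \cdot 41543} + \frac{93}{-26681} = \left(- \frac{739}{3}\right) \frac{1}{41543} + 93 \left(- \frac{1}{26681}\right) = - \frac{739}{124629} - \frac{93}{26681} = - \frac{31307756}{3325226349}$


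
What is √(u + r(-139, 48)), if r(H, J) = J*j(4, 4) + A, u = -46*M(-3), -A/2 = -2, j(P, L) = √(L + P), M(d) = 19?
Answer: √(-870 + 96*√2) ≈ 27.097*I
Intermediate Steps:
A = 4 (A = -2*(-2) = 4)
u = -874 (u = -46*19 = -874)
r(H, J) = 4 + 2*J*√2 (r(H, J) = J*√(4 + 4) + 4 = J*√8 + 4 = J*(2*√2) + 4 = 2*J*√2 + 4 = 4 + 2*J*√2)
√(u + r(-139, 48)) = √(-874 + (4 + 2*48*√2)) = √(-874 + (4 + 96*√2)) = √(-870 + 96*√2)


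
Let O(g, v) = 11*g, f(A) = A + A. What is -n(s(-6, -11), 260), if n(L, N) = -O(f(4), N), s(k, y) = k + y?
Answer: 88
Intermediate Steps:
f(A) = 2*A
n(L, N) = -88 (n(L, N) = -11*2*4 = -11*8 = -1*88 = -88)
-n(s(-6, -11), 260) = -1*(-88) = 88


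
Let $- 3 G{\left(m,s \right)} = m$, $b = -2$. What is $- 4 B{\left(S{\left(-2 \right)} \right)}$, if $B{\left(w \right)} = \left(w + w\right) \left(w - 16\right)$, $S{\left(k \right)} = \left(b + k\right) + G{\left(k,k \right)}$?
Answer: $- \frac{4640}{9} \approx -515.56$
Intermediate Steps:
$G{\left(m,s \right)} = - \frac{m}{3}$
$S{\left(k \right)} = -2 + \frac{2 k}{3}$ ($S{\left(k \right)} = \left(-2 + k\right) - \frac{k}{3} = -2 + \frac{2 k}{3}$)
$B{\left(w \right)} = 2 w \left(-16 + w\right)$
$- 4 B{\left(S{\left(-2 \right)} \right)} = - 4 \cdot 2 \left(-2 + \frac{2}{3} \left(-2\right)\right) \left(-16 + \left(-2 + \frac{2}{3} \left(-2\right)\right)\right) = - 4 \cdot 2 \left(-2 - \frac{4}{3}\right) \left(-16 - \frac{10}{3}\right) = - 4 \cdot 2 \left(- \frac{10}{3}\right) \left(-16 - \frac{10}{3}\right) = - 4 \cdot 2 \left(- \frac{10}{3}\right) \left(- \frac{58}{3}\right) = \left(-4\right) \frac{1160}{9} = - \frac{4640}{9}$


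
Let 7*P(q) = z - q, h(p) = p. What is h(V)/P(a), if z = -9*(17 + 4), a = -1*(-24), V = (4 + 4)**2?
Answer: -448/213 ≈ -2.1033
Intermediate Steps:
V = 64 (V = 8**2 = 64)
a = 24
z = -189 (z = -9*21 = -189)
P(q) = -27 - q/7 (P(q) = (-189 - q)/7 = -27 - q/7)
h(V)/P(a) = 64/(-27 - 1/7*24) = 64/(-27 - 24/7) = 64/(-213/7) = 64*(-7/213) = -448/213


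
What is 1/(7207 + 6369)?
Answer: 1/13576 ≈ 7.3659e-5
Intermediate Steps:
1/(7207 + 6369) = 1/13576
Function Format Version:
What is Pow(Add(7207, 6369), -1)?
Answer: Rational(1, 13576) ≈ 7.3659e-5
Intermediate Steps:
Pow(Add(7207, 6369), -1) = Pow(13576, -1) = Rational(1, 13576)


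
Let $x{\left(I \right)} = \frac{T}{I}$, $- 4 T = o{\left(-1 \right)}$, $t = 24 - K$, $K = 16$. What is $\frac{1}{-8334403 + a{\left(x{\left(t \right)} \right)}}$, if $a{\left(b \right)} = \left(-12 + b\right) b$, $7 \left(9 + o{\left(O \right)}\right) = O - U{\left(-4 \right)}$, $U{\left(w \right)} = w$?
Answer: $- \frac{3136}{26136697663} \approx -1.1998 \cdot 10^{-7}$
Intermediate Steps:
$t = 8$ ($t = 24 - 16 = 8$)
$o{\left(O \right)} = - \frac{59}{7} + \frac{O}{7}$ ($o{\left(O \right)} = -9 + \frac{O - -4}{7} = -9 + \frac{O + 4}{7} = -9 + \frac{4 + O}{7} = -9 + \left(\frac{4}{7} + \frac{O}{7}\right) = - \frac{59}{7} + \frac{O}{7}$)
$T = \frac{15}{7}$ ($T = - \frac{- \frac{59}{7} + \frac{1}{7} \left(-1\right)}{4} = - \frac{- \frac{59}{7} - \frac{1}{7}}{4} = \left(- \frac{1}{4}\right) \left(- \frac{60}{7}\right) = \frac{15}{7} \approx 2.1429$)
$x{\left(I \right)} = \frac{15}{7 I}$
$a{\left(b \right)} = b \left(-12 + b\right)$
$\frac{1}{-8334403 + a{\left(x{\left(t \right)} \right)}} = \frac{1}{-8334403 + \frac{15}{7 \cdot 8} \left(-12 + \frac{15}{7 \cdot 8}\right)} = \frac{1}{-8334403 + \frac{15}{7} \cdot \frac{1}{8} \left(-12 + \frac{15}{7} \cdot \frac{1}{8}\right)} = \frac{1}{-8334403 + \frac{15 \left(-12 + \frac{15}{56}\right)}{56}} = \frac{1}{-8334403 + \frac{15}{56} \left(- \frac{657}{56}\right)} = \frac{1}{-8334403 - \frac{9855}{3136}} = \frac{1}{- \frac{26136697663}{3136}} = - \frac{3136}{26136697663}$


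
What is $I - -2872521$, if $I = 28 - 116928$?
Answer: $2755621$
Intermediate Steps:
$I = -116900$ ($I = 28 - 116928 = -116900$)
$I - -2872521 = -116900 - -2872521 = -116900 + 2872521 = 2755621$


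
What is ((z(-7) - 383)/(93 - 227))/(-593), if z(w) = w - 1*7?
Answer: -397/79462 ≈ -0.0049961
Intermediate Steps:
z(w) = -7 + w (z(w) = w - 7 = -7 + w)
((z(-7) - 383)/(93 - 227))/(-593) = (((-7 - 7) - 383)/(93 - 227))/(-593) = ((-14 - 383)/(-134))*(-1/593) = -397*(-1/134)*(-1/593) = (397/134)*(-1/593) = -397/79462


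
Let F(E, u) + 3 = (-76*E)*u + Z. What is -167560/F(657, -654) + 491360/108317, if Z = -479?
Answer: 8013616903020/1768548308791 ≈ 4.5312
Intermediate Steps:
F(E, u) = -482 - 76*E*u (F(E, u) = -3 + ((-76*E)*u - 479) = -3 + (-76*E*u - 479) = -3 + (-479 - 76*E*u) = -482 - 76*E*u)
-167560/F(657, -654) + 491360/108317 = -167560/(-482 - 76*657*(-654)) + 491360/108317 = -167560/(-482 + 32655528) + 491360*(1/108317) = -167560/32655046 + 491360/108317 = -167560*1/32655046 + 491360/108317 = -83780/16327523 + 491360/108317 = 8013616903020/1768548308791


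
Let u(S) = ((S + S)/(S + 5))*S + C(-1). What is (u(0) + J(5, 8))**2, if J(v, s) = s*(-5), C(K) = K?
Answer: 1681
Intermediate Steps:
J(v, s) = -5*s
u(S) = -1 + 2*S**2/(5 + S) (u(S) = ((S + S)/(S + 5))*S - 1 = ((2*S)/(5 + S))*S - 1 = (2*S/(5 + S))*S - 1 = 2*S**2/(5 + S) - 1 = -1 + 2*S**2/(5 + S))
(u(0) + J(5, 8))**2 = ((-5 - 1*0 + 2*0**2)/(5 + 0) - 5*8)**2 = ((-5 + 0 + 2*0)/5 - 40)**2 = ((-5 + 0 + 0)/5 - 40)**2 = ((1/5)*(-5) - 40)**2 = (-1 - 40)**2 = (-41)**2 = 1681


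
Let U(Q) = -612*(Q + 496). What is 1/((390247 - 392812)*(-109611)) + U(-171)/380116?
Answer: -13980293795846/26717613839235 ≈ -0.52326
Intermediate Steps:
U(Q) = -303552 - 612*Q (U(Q) = -612*(496 + Q) = -303552 - 612*Q)
1/((390247 - 392812)*(-109611)) + U(-171)/380116 = 1/((390247 - 392812)*(-109611)) + (-303552 - 612*(-171))/380116 = -1/109611/(-2565) + (-303552 + 104652)*(1/380116) = -1/2565*(-1/109611) - 198900*1/380116 = 1/281152215 - 49725/95029 = -13980293795846/26717613839235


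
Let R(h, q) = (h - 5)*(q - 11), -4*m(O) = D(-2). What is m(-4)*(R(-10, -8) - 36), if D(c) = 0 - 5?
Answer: 1245/4 ≈ 311.25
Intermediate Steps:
D(c) = -5
m(O) = 5/4 (m(O) = -¼*(-5) = 5/4)
R(h, q) = (-11 + q)*(-5 + h) (R(h, q) = (-5 + h)*(-11 + q) = (-11 + q)*(-5 + h))
m(-4)*(R(-10, -8) - 36) = 5*((55 - 11*(-10) - 5*(-8) - 10*(-8)) - 36)/4 = 5*((55 + 110 + 40 + 80) - 36)/4 = 5*(285 - 36)/4 = (5/4)*249 = 1245/4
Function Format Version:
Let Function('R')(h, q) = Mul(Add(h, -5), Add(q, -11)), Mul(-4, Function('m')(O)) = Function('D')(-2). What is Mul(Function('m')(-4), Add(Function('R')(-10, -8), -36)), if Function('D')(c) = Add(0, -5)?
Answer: Rational(1245, 4) ≈ 311.25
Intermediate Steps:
Function('D')(c) = -5
Function('m')(O) = Rational(5, 4) (Function('m')(O) = Mul(Rational(-1, 4), -5) = Rational(5, 4))
Function('R')(h, q) = Mul(Add(-11, q), Add(-5, h)) (Function('R')(h, q) = Mul(Add(-5, h), Add(-11, q)) = Mul(Add(-11, q), Add(-5, h)))
Mul(Function('m')(-4), Add(Function('R')(-10, -8), -36)) = Mul(Rational(5, 4), Add(Add(55, Mul(-11, -10), Mul(-5, -8), Mul(-10, -8)), -36)) = Mul(Rational(5, 4), Add(Add(55, 110, 40, 80), -36)) = Mul(Rational(5, 4), Add(285, -36)) = Mul(Rational(5, 4), 249) = Rational(1245, 4)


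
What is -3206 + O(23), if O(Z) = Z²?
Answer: -2677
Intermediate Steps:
-3206 + O(23) = -3206 + 23² = -3206 + 529 = -2677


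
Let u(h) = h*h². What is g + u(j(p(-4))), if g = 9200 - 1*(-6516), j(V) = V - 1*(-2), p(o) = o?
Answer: 15708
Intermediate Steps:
j(V) = 2 + V (j(V) = V + 2 = 2 + V)
g = 15716 (g = 9200 + 6516 = 15716)
u(h) = h³
g + u(j(p(-4))) = 15716 + (2 - 4)³ = 15716 + (-2)³ = 15716 - 8 = 15708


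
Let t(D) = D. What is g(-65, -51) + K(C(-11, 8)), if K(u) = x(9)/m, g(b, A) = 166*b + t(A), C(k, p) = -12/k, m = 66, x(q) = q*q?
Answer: -238475/22 ≈ -10840.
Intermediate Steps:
x(q) = q**2
g(b, A) = A + 166*b (g(b, A) = 166*b + A = A + 166*b)
K(u) = 27/22 (K(u) = 9**2/66 = 81*(1/66) = 27/22)
g(-65, -51) + K(C(-11, 8)) = (-51 + 166*(-65)) + 27/22 = (-51 - 10790) + 27/22 = -10841 + 27/22 = -238475/22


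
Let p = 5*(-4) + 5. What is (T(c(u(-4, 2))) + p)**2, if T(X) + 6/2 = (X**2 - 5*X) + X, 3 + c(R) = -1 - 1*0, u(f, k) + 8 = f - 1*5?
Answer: 196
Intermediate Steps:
u(f, k) = -13 + f (u(f, k) = -8 + (f - 1*5) = -8 + (f - 5) = -8 + (-5 + f) = -13 + f)
c(R) = -4 (c(R) = -3 + (-1 - 1*0) = -3 + (-1 + 0) = -3 - 1 = -4)
p = -15 (p = -20 + 5 = -15)
T(X) = -3 + X**2 - 4*X (T(X) = -3 + ((X**2 - 5*X) + X) = -3 + (X**2 - 4*X) = -3 + X**2 - 4*X)
(T(c(u(-4, 2))) + p)**2 = ((-3 + (-4)**2 - 4*(-4)) - 15)**2 = ((-3 + 16 + 16) - 15)**2 = (29 - 15)**2 = 14**2 = 196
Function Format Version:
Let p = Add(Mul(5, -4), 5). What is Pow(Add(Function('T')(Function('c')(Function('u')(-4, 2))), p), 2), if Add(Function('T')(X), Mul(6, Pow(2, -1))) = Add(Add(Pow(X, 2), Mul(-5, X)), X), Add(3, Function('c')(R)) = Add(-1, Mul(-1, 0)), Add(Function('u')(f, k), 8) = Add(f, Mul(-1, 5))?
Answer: 196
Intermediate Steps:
Function('u')(f, k) = Add(-13, f) (Function('u')(f, k) = Add(-8, Add(f, Mul(-1, 5))) = Add(-8, Add(f, -5)) = Add(-8, Add(-5, f)) = Add(-13, f))
Function('c')(R) = -4 (Function('c')(R) = Add(-3, Add(-1, Mul(-1, 0))) = Add(-3, Add(-1, 0)) = Add(-3, -1) = -4)
p = -15 (p = Add(-20, 5) = -15)
Function('T')(X) = Add(-3, Pow(X, 2), Mul(-4, X)) (Function('T')(X) = Add(-3, Add(Add(Pow(X, 2), Mul(-5, X)), X)) = Add(-3, Add(Pow(X, 2), Mul(-4, X))) = Add(-3, Pow(X, 2), Mul(-4, X)))
Pow(Add(Function('T')(Function('c')(Function('u')(-4, 2))), p), 2) = Pow(Add(Add(-3, Pow(-4, 2), Mul(-4, -4)), -15), 2) = Pow(Add(Add(-3, 16, 16), -15), 2) = Pow(Add(29, -15), 2) = Pow(14, 2) = 196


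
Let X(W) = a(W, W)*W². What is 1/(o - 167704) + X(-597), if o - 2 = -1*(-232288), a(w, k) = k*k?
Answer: 8204190059898667/64586 ≈ 1.2703e+11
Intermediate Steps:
a(w, k) = k²
o = 232290 (o = 2 - 1*(-232288) = 2 + 232288 = 232290)
X(W) = W⁴ (X(W) = W²*W² = W⁴)
1/(o - 167704) + X(-597) = 1/(232290 - 167704) + (-597)⁴ = 1/64586 + 127027375281 = 8204190059898667/64586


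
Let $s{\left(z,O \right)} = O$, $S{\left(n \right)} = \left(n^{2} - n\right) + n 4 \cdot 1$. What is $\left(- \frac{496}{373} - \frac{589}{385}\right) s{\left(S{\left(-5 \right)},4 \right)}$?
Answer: $- \frac{1642628}{143605} \approx -11.439$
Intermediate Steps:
$S{\left(n \right)} = n^{2} + 3 n$ ($S{\left(n \right)} = \left(n^{2} - n\right) + 4 n 1 = \left(n^{2} - n\right) + 4 n = n^{2} + 3 n$)
$\left(- \frac{496}{373} - \frac{589}{385}\right) s{\left(S{\left(-5 \right)},4 \right)} = \left(- \frac{496}{373} - \frac{589}{385}\right) 4 = \left(- \frac{410657}{143605}\right) 4 = - \frac{1642628}{143605}$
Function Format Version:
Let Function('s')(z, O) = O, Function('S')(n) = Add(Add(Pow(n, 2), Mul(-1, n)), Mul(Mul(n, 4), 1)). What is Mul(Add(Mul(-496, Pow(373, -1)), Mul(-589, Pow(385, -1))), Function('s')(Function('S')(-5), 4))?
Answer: Rational(-1642628, 143605) ≈ -11.439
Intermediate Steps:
Function('S')(n) = Add(Pow(n, 2), Mul(3, n)) (Function('S')(n) = Add(Add(Pow(n, 2), Mul(-1, n)), Mul(Mul(4, n), 1)) = Add(Add(Pow(n, 2), Mul(-1, n)), Mul(4, n)) = Add(Pow(n, 2), Mul(3, n)))
Mul(Add(Mul(-496, Pow(373, -1)), Mul(-589, Pow(385, -1))), Function('s')(Function('S')(-5), 4)) = Mul(Add(Mul(-496, Pow(373, -1)), Mul(-589, Pow(385, -1))), 4) = Mul(Add(Mul(-496, Rational(1, 373)), Mul(-589, Rational(1, 385))), 4) = Mul(Add(Rational(-496, 373), Rational(-589, 385)), 4) = Mul(Rational(-410657, 143605), 4) = Rational(-1642628, 143605)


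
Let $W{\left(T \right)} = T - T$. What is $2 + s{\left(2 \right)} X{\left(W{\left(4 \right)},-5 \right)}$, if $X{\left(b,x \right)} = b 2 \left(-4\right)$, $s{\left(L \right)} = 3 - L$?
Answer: $2$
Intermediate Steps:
$W{\left(T \right)} = 0$
$X{\left(b,x \right)} = - 8 b$ ($X{\left(b,x \right)} = 2 b \left(-4\right) = - 8 b$)
$2 + s{\left(2 \right)} X{\left(W{\left(4 \right)},-5 \right)} = 2 + \left(3 - 2\right) \left(\left(-8\right) 0\right) = 2 + \left(3 - 2\right) 0 = 2 + 1 \cdot 0 = 2 + 0 = 2$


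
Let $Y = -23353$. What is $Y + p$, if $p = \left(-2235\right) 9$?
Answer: $-43468$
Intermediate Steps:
$p = -20115$
$Y + p = -23353 - 20115 = -43468$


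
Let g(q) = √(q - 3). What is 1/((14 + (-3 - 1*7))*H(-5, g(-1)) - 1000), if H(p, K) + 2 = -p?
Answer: -1/988 ≈ -0.0010121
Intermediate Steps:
g(q) = √(-3 + q)
H(p, K) = -2 - p
1/((14 + (-3 - 1*7))*H(-5, g(-1)) - 1000) = 1/((14 + (-3 - 1*7))*(-2 - 1*(-5)) - 1000) = 1/((14 + (-3 - 7))*(-2 + 5) - 1000) = 1/((14 - 10)*3 - 1000) = 1/(4*3 - 1000) = 1/(12 - 1000) = 1/(-988) = -1/988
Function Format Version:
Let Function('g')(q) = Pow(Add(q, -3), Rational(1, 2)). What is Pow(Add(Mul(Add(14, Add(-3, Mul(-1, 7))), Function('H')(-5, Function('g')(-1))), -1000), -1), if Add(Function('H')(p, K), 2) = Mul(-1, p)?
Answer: Rational(-1, 988) ≈ -0.0010121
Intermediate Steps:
Function('g')(q) = Pow(Add(-3, q), Rational(1, 2))
Function('H')(p, K) = Add(-2, Mul(-1, p))
Pow(Add(Mul(Add(14, Add(-3, Mul(-1, 7))), Function('H')(-5, Function('g')(-1))), -1000), -1) = Pow(Add(Mul(Add(14, Add(-3, Mul(-1, 7))), Add(-2, Mul(-1, -5))), -1000), -1) = Pow(Add(Mul(Add(14, Add(-3, -7)), Add(-2, 5)), -1000), -1) = Pow(Add(Mul(Add(14, -10), 3), -1000), -1) = Pow(Add(Mul(4, 3), -1000), -1) = Pow(Add(12, -1000), -1) = Pow(-988, -1) = Rational(-1, 988)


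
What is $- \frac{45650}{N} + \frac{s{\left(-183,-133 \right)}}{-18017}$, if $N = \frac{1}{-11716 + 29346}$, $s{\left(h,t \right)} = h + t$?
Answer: $- \frac{14500252761184}{18017} \approx -8.0481 \cdot 10^{8}$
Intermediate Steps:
$N = \frac{1}{17630} \approx 5.6722 \cdot 10^{-5}$
$- \frac{45650}{N} + \frac{s{\left(-183,-133 \right)}}{-18017} = - 45650 \frac{1}{\frac{1}{17630}} + \frac{-183 - 133}{-18017} = \left(-45650\right) 17630 - - \frac{316}{18017} = -804809500 + \frac{316}{18017} = - \frac{14500252761184}{18017}$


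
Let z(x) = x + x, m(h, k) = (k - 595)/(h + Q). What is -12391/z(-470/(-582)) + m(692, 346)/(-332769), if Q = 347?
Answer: -415562643612647/54167028590 ≈ -7671.9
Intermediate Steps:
m(h, k) = (-595 + k)/(347 + h) (m(h, k) = (k - 595)/(h + 347) = (-595 + k)/(347 + h))
z(x) = 2*x
-12391/z(-470/(-582)) + m(692, 346)/(-332769) = -12391/(2*(-470/(-582))) + ((-595 + 346)/(347 + 692))/(-332769) = -12391/(2*(-470*(-1/582))) + (-249/1039)*(-1/332769) = -12391/(2*(235/291)) + ((1/1039)*(-249))*(-1/332769) = -12391/470/291 - 249/1039*(-1/332769) = -12391*291/470 + 83/115248997 = -3605781/470 + 83/115248997 = -415562643612647/54167028590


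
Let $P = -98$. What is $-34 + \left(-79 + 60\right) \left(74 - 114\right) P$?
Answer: $-74514$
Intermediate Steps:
$-34 + \left(-79 + 60\right) \left(74 - 114\right) P = -34 + \left(-79 + 60\right) \left(74 - 114\right) \left(-98\right) = -34 + \left(-19\right) \left(-40\right) \left(-98\right) = -34 + 760 \left(-98\right) = -34 - 74480 = -74514$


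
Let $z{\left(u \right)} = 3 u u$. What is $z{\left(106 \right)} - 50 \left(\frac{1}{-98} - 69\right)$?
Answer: $\frac{1820767}{49} \approx 37159.0$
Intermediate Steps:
$z{\left(u \right)} = 3 u^{2}$
$z{\left(106 \right)} - 50 \left(\frac{1}{-98} - 69\right) = 3 \cdot 106^{2} - 50 \left(\frac{1}{-98} - 69\right) = 3 \cdot 11236 - 50 \left(- \frac{1}{98} - 69\right) = 33708 - 50 \left(- \frac{6763}{98}\right) = 33708 - - \frac{169075}{49} = 33708 + \frac{169075}{49} = \frac{1820767}{49}$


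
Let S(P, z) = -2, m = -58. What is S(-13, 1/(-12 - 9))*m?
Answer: 116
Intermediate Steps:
S(-13, 1/(-12 - 9))*m = -2*(-58) = 116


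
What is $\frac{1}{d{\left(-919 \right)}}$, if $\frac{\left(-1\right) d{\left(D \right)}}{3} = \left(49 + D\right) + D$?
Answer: $\frac{1}{5367} \approx 0.00018632$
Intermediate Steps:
$d{\left(D \right)} = -147 - 6 D$ ($d{\left(D \right)} = - 3 \left(\left(49 + D\right) + D\right) = - 3 \left(49 + 2 D\right) = -147 - 6 D$)
$\frac{1}{d{\left(-919 \right)}} = \frac{1}{-147 - -5514} = \frac{1}{-147 + 5514} = \frac{1}{5367}$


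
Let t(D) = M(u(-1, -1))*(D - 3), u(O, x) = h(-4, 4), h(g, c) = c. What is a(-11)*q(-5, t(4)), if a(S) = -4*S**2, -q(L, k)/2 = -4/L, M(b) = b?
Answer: 3872/5 ≈ 774.40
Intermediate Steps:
u(O, x) = 4
t(D) = -12 + 4*D (t(D) = 4*(D - 3) = 4*(-3 + D) = -12 + 4*D)
q(L, k) = 8/L (q(L, k) = -(-8)/L = 8/L)
a(-11)*q(-5, t(4)) = (-4*(-11)**2)*(8/(-5)) = (-4*121)*(8*(-1/5)) = -484*(-8/5) = 3872/5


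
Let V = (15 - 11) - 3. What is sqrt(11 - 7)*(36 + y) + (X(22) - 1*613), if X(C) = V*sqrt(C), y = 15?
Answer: -511 + sqrt(22) ≈ -506.31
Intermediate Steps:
V = 1 (V = 4 - 3 = 1)
X(C) = sqrt(C) (X(C) = 1*sqrt(C) = sqrt(C))
sqrt(11 - 7)*(36 + y) + (X(22) - 1*613) = sqrt(11 - 7)*(36 + 15) + (sqrt(22) - 1*613) = sqrt(4)*51 + (sqrt(22) - 613) = 2*51 + (-613 + sqrt(22)) = 102 + (-613 + sqrt(22)) = -511 + sqrt(22)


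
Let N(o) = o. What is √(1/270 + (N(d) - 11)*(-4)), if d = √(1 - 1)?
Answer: 109*√30/90 ≈ 6.6335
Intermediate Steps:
d = 0 (d = √0 = 0)
√(1/270 + (N(d) - 11)*(-4)) = √(1/270 + (0 - 11)*(-4)) = √(1/270 - 11*(-4)) = √(1/270 + 44) = √(11881/270) = 109*√30/90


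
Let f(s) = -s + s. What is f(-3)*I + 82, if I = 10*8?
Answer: 82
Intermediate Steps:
f(s) = 0
I = 80
f(-3)*I + 82 = 0*80 + 82 = 0 + 82 = 82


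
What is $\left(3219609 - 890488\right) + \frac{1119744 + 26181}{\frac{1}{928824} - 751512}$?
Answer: $\frac{1625777523760389127}{698022381887} \approx 2.3291 \cdot 10^{6}$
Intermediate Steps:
$\left(3219609 - 890488\right) + \frac{1119744 + 26181}{\frac{1}{928824} - 751512} = 2329121 + \frac{1145925}{\frac{1}{928824} - 751512} = 2329121 + \frac{1145925}{- \frac{698022381887}{928824}} = 2329121 + 1145925 \left(- \frac{928824}{698022381887}\right) = 2329121 - \frac{1064362642200}{698022381887} = \frac{1625777523760389127}{698022381887}$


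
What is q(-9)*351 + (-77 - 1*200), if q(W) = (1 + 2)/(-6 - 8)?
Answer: -4931/14 ≈ -352.21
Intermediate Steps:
q(W) = -3/14 (q(W) = 3/(-14) = 3*(-1/14) = -3/14)
q(-9)*351 + (-77 - 1*200) = -3/14*351 + (-77 - 1*200) = -1053/14 + (-77 - 200) = -1053/14 - 277 = -4931/14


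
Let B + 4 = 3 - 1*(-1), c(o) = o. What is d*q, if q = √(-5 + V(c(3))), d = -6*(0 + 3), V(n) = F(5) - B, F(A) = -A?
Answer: -18*I*√10 ≈ -56.921*I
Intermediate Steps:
B = 0 (B = -4 + (3 - 1*(-1)) = -4 + (3 + 1) = -4 + 4 = 0)
V(n) = -5 (V(n) = -1*5 - 1*0 = -5 + 0 = -5)
d = -18 (d = -6*3 = -18)
q = I*√10 (q = √(-5 - 5) = √(-10) = I*√10 ≈ 3.1623*I)
d*q = -18*I*√10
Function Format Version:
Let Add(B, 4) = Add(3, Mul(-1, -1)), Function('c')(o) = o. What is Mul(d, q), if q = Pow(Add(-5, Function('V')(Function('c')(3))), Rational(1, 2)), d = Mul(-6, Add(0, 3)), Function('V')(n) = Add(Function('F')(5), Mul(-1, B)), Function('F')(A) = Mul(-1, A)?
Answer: Mul(-18, I, Pow(10, Rational(1, 2))) ≈ Mul(-56.921, I)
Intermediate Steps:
B = 0 (B = Add(-4, Add(3, Mul(-1, -1))) = Add(-4, Add(3, 1)) = Add(-4, 4) = 0)
Function('V')(n) = -5 (Function('V')(n) = Add(Mul(-1, 5), Mul(-1, 0)) = Add(-5, 0) = -5)
d = -18 (d = Mul(-6, 3) = -18)
q = Mul(I, Pow(10, Rational(1, 2))) (q = Pow(Add(-5, -5), Rational(1, 2)) = Pow(-10, Rational(1, 2)) = Mul(I, Pow(10, Rational(1, 2))) ≈ Mul(3.1623, I))
Mul(d, q) = Mul(-18, Mul(I, Pow(10, Rational(1, 2)))) = Mul(-18, I, Pow(10, Rational(1, 2)))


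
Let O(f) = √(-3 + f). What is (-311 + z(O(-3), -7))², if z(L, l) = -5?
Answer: 99856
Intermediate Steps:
(-311 + z(O(-3), -7))² = (-311 - 5)² = (-316)² = 99856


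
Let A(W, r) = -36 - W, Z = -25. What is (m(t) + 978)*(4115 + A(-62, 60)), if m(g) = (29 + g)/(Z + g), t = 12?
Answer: 52478893/13 ≈ 4.0368e+6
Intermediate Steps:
m(g) = (29 + g)/(-25 + g)
(m(t) + 978)*(4115 + A(-62, 60)) = ((29 + 12)/(-25 + 12) + 978)*(4115 + (-36 - 1*(-62))) = (41/(-13) + 978)*(4115 + (-36 + 62)) = (-1/13*41 + 978)*(4115 + 26) = (-41/13 + 978)*4141 = (12673/13)*4141 = 52478893/13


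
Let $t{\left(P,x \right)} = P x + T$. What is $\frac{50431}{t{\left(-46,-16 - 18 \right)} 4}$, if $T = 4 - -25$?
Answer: $\frac{50431}{6372} \approx 7.9145$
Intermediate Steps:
$T = 29$ ($T = 4 + 25 = 29$)
$t{\left(P,x \right)} = 29 + P x$ ($t{\left(P,x \right)} = P x + 29 = 29 + P x$)
$\frac{50431}{t{\left(-46,-16 - 18 \right)} 4} = \frac{50431}{\left(29 - 46 \left(-16 - 18\right)\right) 4} = \frac{50431}{\left(29 - -1564\right) 4} = \frac{50431}{\left(29 + 1564\right) 4} = \frac{50431}{1593 \cdot 4} = \frac{50431}{6372}$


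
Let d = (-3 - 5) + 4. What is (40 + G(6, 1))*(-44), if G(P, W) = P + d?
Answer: -1848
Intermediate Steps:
d = -4 (d = -8 + 4 = -4)
G(P, W) = -4 + P (G(P, W) = P - 4 = -4 + P)
(40 + G(6, 1))*(-44) = (40 + (-4 + 6))*(-44) = (40 + 2)*(-44) = 42*(-44) = -1848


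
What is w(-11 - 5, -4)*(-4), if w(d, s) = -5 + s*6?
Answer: 116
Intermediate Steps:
w(d, s) = -5 + 6*s
w(-11 - 5, -4)*(-4) = (-5 + 6*(-4))*(-4) = (-5 - 24)*(-4) = -29*(-4) = 116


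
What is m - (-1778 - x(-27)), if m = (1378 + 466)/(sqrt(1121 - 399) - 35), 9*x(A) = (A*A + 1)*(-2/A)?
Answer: 202374322/122229 - 35036*sqrt(2)/503 ≈ 1557.2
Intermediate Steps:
x(A) = -2*(1 + A**2)/(9*A) (x(A) = ((A*A + 1)*(-2/A))/9 = ((A**2 + 1)*(-2/A))/9 = ((1 + A**2)*(-2/A))/9 = (-2*(1 + A**2)/A)/9 = -2*(1 + A**2)/(9*A))
m = 1844/(-35 + 19*sqrt(2)) (m = 1844/(sqrt(722) - 35) = 1844/(19*sqrt(2) - 35) = 1844/(-35 + 19*sqrt(2)) ≈ -226.82)
m - (-1778 - x(-27)) = (-64540/503 - 35036*sqrt(2)/503) - (-1778 - 2*(-1 - 1*(-27)**2)/(9*(-27))) = (-64540/503 - 35036*sqrt(2)/503) - (-1778 - 2*(-1)*(-1 - 1*729)/(9*27)) = (-64540/503 - 35036*sqrt(2)/503) - (-1778 - 2*(-1)*(-1 - 729)/(9*27)) = (-64540/503 - 35036*sqrt(2)/503) - (-1778 - 2*(-1)*(-730)/(9*27)) = (-64540/503 - 35036*sqrt(2)/503) - (-1778 - 1*1460/243) = (-64540/503 - 35036*sqrt(2)/503) - (-1778 - 1460/243) = (-64540/503 - 35036*sqrt(2)/503) - 1*(-433514/243) = (-64540/503 - 35036*sqrt(2)/503) + 433514/243 = 202374322/122229 - 35036*sqrt(2)/503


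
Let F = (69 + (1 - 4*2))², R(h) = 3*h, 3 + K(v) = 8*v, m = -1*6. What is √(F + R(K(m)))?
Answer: √3691 ≈ 60.754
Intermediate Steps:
m = -6
K(v) = -3 + 8*v
F = 3844 (F = (69 + (1 - 8))² = (69 - 7)² = 62² = 3844)
√(F + R(K(m))) = √(3844 + 3*(-3 + 8*(-6))) = √(3844 + 3*(-3 - 48)) = √(3844 + 3*(-51)) = √(3844 - 153) = √3691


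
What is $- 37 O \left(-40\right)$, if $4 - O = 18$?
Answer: $-20720$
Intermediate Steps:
$O = -14$ ($O = 4 - 18 = -14$)
$- 37 O \left(-40\right) = \left(-37\right) \left(-14\right) \left(-40\right) = 518 \left(-40\right) = -20720$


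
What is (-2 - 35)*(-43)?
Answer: 1591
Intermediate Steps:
(-2 - 35)*(-43) = -37*(-43) = 1591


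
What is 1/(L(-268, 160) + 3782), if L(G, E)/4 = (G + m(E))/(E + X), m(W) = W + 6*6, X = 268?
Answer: 107/404602 ≈ 0.00026446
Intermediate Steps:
m(W) = 36 + W (m(W) = W + 36 = 36 + W)
L(G, E) = 4*(36 + E + G)/(268 + E) (L(G, E) = 4*((G + (36 + E))/(E + 268)) = 4*((36 + E + G)/(268 + E)) = 4*(36 + E + G)/(268 + E))
1/(L(-268, 160) + 3782) = 1/(4*(36 + 160 - 268)/(268 + 160) + 3782) = 1/(4*(-72)/428 + 3782) = 1/(4*(1/428)*(-72) + 3782) = 1/(-72/107 + 3782) = 1/(404602/107) = 107/404602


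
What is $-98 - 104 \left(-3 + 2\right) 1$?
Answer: $6$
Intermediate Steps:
$-98 - 104 \left(-3 + 2\right) 1 = -98 - 104 \left(\left(-1\right) 1\right) = -98 - -104 = -98 + 104 = 6$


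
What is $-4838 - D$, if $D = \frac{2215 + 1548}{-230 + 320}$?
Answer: $- \frac{439183}{90} \approx -4879.8$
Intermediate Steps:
$D = \frac{3763}{90} \approx 41.811$
$-4838 - D = -4838 - \frac{3763}{90} = - \frac{439183}{90}$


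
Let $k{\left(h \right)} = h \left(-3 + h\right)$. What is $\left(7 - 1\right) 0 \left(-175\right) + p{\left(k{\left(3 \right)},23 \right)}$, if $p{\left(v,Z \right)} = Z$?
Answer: $23$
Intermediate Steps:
$\left(7 - 1\right) 0 \left(-175\right) + p{\left(k{\left(3 \right)},23 \right)} = \left(7 - 1\right) 0 \left(-175\right) + 23 = 6 \cdot 0 \left(-175\right) + 23 = 0 \left(-175\right) + 23 = 0 + 23 = 23$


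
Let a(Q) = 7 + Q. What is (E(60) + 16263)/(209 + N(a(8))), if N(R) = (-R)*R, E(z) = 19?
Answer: -8141/8 ≈ -1017.6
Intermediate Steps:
N(R) = -R²
(E(60) + 16263)/(209 + N(a(8))) = (19 + 16263)/(209 - (7 + 8)²) = 16282/(209 - 1*15²) = 16282/(209 - 1*225) = 16282/(209 - 225) = 16282/(-16) = 16282*(-1/16) = -8141/8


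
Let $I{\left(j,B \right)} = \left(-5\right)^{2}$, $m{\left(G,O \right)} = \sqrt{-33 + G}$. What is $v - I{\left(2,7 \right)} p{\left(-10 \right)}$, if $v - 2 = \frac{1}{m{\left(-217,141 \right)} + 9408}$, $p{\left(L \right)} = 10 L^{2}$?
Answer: $\frac{- 124990 \sqrt{10} + 235181183 i}{- 9408 i + 5 \sqrt{10}} \approx -24998.0 - 1.7881 \cdot 10^{-7} i$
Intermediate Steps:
$v = 2 + \frac{1}{9408 + 5 i \sqrt{10}}$ ($v = 2 + \frac{1}{\sqrt{-33 - 217} + 9408} = 2 + \frac{1}{\sqrt{-250} + 9408} = 2 + \frac{1}{5 i \sqrt{10} + 9408} = 2 + \frac{1}{9408 + 5 i \sqrt{10}} \approx 2.0001 - 1.7864 \cdot 10^{-7} i$)
$I{\left(j,B \right)} = 25$
$v - I{\left(2,7 \right)} p{\left(-10 \right)} = \left(\frac{88515418}{44255357} - \frac{5 i \sqrt{10}}{88510714}\right) - 25 \cdot 10 \left(-10\right)^{2} = \left(\frac{88515418}{44255357} - \frac{5 i \sqrt{10}}{88510714}\right) - 25 \cdot 10 \cdot 100 = \left(\frac{88515418}{44255357} - \frac{5 i \sqrt{10}}{88510714}\right) - 25 \cdot 1000 = \left(\frac{88515418}{44255357} - \frac{5 i \sqrt{10}}{88510714}\right) - 25000 = - \frac{1106295409582}{44255357} - \frac{5 i \sqrt{10}}{88510714}$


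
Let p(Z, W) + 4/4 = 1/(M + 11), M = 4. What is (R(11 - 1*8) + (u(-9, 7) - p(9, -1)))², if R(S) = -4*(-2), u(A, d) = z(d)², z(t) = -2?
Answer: 37636/225 ≈ 167.27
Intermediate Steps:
u(A, d) = 4 (u(A, d) = (-2)² = 4)
R(S) = 8
p(Z, W) = -14/15 (p(Z, W) = -1 + 1/(4 + 11) = -1 + 1/15 = -14/15)
(R(11 - 1*8) + (u(-9, 7) - p(9, -1)))² = (8 + (4 - 1*(-14/15)))² = (8 + (4 + 14/15))² = (8 + 74/15)² = (194/15)² = 37636/225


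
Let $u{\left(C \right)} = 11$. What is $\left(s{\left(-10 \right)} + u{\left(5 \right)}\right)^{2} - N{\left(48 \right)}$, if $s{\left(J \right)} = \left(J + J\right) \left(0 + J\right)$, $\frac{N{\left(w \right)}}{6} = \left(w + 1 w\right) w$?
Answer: $16873$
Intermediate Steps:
$N{\left(w \right)} = 12 w^{2}$ ($N{\left(w \right)} = 6 \left(w + 1 w\right) w = 6 \left(w + w\right) w = 6 \cdot 2 w w = 6 \cdot 2 w^{2} = 12 w^{2}$)
$s{\left(J \right)} = 2 J^{2}$ ($s{\left(J \right)} = 2 J J = 2 J^{2}$)
$\left(s{\left(-10 \right)} + u{\left(5 \right)}\right)^{2} - N{\left(48 \right)} = \left(2 \left(-10\right)^{2} + 11\right)^{2} - 12 \cdot 48^{2} = \left(2 \cdot 100 + 11\right)^{2} - 12 \cdot 2304 = \left(200 + 11\right)^{2} - 27648 = 211^{2} - 27648 = 44521 - 27648 = 16873$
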